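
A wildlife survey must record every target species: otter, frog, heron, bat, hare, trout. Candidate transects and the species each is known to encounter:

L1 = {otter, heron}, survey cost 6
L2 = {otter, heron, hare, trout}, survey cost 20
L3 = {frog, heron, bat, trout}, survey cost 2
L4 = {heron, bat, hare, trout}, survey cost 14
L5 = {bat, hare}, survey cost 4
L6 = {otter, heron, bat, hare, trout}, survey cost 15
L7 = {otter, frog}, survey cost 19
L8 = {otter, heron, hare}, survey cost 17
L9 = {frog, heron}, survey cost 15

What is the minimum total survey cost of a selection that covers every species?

L1, L3, L5 cover every species at survey cost 6 + 2 + 4 = 12.
Any cover uses at least 2 transects; among all covering selections none totals below 12.

12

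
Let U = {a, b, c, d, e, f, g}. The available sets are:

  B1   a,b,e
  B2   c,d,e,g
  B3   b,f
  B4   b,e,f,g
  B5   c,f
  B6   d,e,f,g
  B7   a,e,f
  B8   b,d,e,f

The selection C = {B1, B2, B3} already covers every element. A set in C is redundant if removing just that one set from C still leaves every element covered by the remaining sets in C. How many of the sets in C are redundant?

Drop B1: a uncovered — not redundant.
Drop B2: c, d, g uncovered — not redundant.
Drop B3: f uncovered — not redundant.
None of the sets in C is redundant.

0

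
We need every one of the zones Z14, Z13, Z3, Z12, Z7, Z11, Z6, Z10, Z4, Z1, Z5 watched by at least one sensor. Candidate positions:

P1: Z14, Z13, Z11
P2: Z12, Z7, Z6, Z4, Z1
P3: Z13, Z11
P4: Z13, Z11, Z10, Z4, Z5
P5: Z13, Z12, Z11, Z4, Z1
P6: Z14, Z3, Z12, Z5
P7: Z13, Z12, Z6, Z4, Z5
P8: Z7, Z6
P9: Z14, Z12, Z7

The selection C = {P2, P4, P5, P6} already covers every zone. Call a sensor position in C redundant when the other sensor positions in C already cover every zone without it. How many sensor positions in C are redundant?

1

Drop P2: Z7, Z6 uncovered — not redundant.
Drop P4: Z10 uncovered — not redundant.
Drop P5: the rest still cover every zone — redundant.
Drop P6: Z14, Z3 uncovered — not redundant.
1 redundant: P5.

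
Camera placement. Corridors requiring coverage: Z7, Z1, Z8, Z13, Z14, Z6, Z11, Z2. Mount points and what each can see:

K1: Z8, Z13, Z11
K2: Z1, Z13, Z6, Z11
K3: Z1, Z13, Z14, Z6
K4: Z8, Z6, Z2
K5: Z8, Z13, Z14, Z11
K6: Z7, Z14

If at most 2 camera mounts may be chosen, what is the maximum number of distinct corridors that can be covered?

Choosing K1, K3 covers {Z1, Z8, Z13, Z14, Z6, Z11} — 6 corridors.
No choice of 2 camera mounts does better; here Z7, Z2 are left uncovered.

6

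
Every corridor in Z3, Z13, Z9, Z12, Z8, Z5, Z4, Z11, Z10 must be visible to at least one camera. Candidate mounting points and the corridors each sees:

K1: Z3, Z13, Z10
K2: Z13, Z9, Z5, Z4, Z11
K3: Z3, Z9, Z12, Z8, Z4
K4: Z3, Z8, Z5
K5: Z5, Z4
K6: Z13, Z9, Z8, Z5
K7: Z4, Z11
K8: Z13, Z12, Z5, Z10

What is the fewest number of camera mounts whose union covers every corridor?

3

K1, K2, K3 together cover {Z3, Z13, Z9, Z12, Z8, Z5, Z4, Z11, Z10} — every corridor.
No 2 of the 8 camera mounts cover everything (all 28 pairs fall short), so 3 is minimum.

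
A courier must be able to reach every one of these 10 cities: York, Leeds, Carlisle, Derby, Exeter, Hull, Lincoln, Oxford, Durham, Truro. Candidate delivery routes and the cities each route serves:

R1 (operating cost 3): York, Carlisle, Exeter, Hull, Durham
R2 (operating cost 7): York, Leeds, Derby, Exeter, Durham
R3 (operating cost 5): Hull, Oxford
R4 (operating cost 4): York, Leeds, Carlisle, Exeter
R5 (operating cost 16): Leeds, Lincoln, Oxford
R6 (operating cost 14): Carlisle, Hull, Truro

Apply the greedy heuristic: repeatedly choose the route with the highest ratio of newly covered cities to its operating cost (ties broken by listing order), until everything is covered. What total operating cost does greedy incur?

45

Pick 1: R1 adds 5 new (York, Carlisle, Exeter, Hull, Durham) at operating cost 3 (ratio 5/3).
Pick 2: R2 adds 2 new (Leeds, Derby) at operating cost 7 (ratio 2/7).
Pick 3: R3 adds 1 new (Oxford) at operating cost 5 (ratio 1/5).
Pick 4: R6 adds 1 new (Truro) at operating cost 14 (ratio 1/14).
Pick 5: R5 adds 1 new (Lincoln) at operating cost 16 (ratio 1/16).
Greedy total operating cost: 3 + 7 + 5 + 14 + 16 = 45. (The true optimum is 37, so greedy overshoots here.)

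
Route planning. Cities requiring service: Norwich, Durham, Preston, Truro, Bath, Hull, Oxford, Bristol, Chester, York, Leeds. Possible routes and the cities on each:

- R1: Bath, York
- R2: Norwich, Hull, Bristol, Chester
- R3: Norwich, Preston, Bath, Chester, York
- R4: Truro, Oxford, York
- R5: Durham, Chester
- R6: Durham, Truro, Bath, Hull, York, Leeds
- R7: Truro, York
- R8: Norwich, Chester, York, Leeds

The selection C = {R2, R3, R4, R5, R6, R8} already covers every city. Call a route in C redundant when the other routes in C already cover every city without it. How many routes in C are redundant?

3

Drop R2: Bristol uncovered — not redundant.
Drop R3: Preston uncovered — not redundant.
Drop R4: Oxford uncovered — not redundant.
Drop R5: the rest still cover every city — redundant.
Drop R6: the rest still cover every city — redundant.
Drop R8: the rest still cover every city — redundant.
3 redundant: R5, R6, R8.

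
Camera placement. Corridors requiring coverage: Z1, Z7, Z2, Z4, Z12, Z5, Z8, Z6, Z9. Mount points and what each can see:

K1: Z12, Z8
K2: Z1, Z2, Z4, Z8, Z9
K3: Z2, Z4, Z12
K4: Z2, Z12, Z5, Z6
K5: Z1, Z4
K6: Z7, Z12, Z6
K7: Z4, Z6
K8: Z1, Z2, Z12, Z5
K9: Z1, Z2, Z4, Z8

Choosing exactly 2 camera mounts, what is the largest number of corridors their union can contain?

8

Choosing K2, K4 covers {Z1, Z2, Z4, Z12, Z5, Z8, Z6, Z9} — 8 corridors.
No choice of 2 camera mounts does better; here Z7 is left uncovered.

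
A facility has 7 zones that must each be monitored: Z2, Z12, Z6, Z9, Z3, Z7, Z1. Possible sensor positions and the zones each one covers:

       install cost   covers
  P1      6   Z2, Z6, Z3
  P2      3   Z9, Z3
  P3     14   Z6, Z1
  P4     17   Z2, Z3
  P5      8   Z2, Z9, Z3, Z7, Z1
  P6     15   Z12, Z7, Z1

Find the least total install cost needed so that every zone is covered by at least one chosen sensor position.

24

P1, P2, P6 cover every zone at install cost 6 + 3 + 15 = 24.
Any cover uses at least 3 sensor positions; among all covering selections none totals below 24.
Greedy by coverage-per-install cost would pick P2, P5, P1, P6 for 32 — worse than the optimum 24.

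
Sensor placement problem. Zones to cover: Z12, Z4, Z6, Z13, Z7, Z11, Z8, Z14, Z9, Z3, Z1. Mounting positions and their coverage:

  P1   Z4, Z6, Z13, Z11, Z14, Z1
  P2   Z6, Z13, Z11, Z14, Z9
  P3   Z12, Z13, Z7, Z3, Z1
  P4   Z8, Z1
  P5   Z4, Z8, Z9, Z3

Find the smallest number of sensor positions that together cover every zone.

P1, P3, P5 together cover {Z12, Z4, Z6, Z13, Z7, Z11, Z8, Z14, Z9, Z3, Z1} — every zone.
No 2 of the 5 sensor positions cover everything (all 10 pairs fall short), so 3 is minimum.

3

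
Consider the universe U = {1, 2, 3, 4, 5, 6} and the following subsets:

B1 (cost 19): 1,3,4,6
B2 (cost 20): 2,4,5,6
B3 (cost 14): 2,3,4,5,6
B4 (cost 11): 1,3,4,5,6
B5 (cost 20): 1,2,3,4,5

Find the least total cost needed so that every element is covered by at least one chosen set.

B3, B4 cover every element at cost 14 + 11 = 25.
Any cover uses at least 2 sets; among all covering selections none totals below 25.

25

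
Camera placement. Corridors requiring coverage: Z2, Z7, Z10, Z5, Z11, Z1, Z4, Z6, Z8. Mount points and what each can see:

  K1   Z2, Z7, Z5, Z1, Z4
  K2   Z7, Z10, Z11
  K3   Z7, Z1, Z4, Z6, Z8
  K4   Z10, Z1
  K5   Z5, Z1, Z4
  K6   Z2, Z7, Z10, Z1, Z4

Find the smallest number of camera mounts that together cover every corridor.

3

K1, K2, K3 together cover {Z2, Z7, Z10, Z5, Z11, Z1, Z4, Z6, Z8} — every corridor.
No 2 of the 6 camera mounts cover everything (all 15 pairs fall short), so 3 is minimum.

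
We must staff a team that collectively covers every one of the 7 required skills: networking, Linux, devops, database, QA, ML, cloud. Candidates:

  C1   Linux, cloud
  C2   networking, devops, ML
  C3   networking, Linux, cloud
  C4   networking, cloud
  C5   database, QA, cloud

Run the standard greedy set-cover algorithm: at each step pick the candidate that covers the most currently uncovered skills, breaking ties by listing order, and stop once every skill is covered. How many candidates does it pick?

Pick 1: C2 covers 3 new skills (networking, devops, ML).
Pick 2: C5 covers 3 new skills (database, QA, cloud).
Pick 3: C1 covers 1 new skills (Linux).
Greedy uses 3 candidates.

3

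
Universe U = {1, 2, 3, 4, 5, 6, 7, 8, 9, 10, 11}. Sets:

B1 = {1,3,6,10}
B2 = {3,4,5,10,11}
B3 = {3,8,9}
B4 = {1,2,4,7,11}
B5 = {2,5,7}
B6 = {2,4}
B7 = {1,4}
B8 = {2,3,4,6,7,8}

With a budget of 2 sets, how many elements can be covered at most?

9

Choosing B2, B8 covers {2, 3, 4, 5, 6, 7, 8, 10, 11} — 9 elements.
No choice of 2 sets does better; here 1, 9 are left uncovered.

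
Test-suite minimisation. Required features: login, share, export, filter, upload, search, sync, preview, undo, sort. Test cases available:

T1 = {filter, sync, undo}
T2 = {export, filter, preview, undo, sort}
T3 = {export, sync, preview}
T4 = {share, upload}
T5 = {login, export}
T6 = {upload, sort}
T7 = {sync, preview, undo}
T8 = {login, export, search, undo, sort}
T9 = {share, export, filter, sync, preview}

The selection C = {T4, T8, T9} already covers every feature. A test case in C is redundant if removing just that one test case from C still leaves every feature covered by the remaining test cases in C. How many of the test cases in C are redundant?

Drop T4: upload uncovered — not redundant.
Drop T8: login, search, undo, sort uncovered — not redundant.
Drop T9: filter, sync, preview uncovered — not redundant.
None of the test cases in C is redundant.

0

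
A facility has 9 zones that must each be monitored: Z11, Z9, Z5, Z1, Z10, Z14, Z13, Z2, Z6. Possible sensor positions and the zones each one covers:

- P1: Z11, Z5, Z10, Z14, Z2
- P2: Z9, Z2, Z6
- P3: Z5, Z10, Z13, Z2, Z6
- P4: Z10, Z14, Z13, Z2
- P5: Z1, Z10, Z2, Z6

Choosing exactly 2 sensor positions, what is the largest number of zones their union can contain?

Choosing P1, P2 covers {Z11, Z9, Z5, Z10, Z14, Z2, Z6} — 7 zones.
No choice of 2 sensor positions does better; here Z1, Z13 are left uncovered.

7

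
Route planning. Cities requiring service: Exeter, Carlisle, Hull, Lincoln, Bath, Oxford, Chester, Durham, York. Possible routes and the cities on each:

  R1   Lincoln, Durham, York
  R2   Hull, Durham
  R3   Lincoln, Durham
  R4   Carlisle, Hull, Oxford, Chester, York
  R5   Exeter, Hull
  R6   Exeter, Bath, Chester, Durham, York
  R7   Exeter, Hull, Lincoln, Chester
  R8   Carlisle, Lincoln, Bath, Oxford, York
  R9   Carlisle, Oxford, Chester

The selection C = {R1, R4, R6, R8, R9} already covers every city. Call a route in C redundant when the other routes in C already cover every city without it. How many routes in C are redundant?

3

Drop R1: the rest still cover every city — redundant.
Drop R4: Hull uncovered — not redundant.
Drop R6: Exeter uncovered — not redundant.
Drop R8: the rest still cover every city — redundant.
Drop R9: the rest still cover every city — redundant.
3 redundant: R1, R8, R9.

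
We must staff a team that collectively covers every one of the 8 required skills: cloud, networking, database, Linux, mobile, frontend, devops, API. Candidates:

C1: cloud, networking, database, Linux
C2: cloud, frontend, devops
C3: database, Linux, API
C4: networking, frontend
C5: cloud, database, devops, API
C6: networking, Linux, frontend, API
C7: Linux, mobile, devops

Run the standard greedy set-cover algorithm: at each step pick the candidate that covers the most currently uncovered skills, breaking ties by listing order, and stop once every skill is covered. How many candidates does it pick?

Pick 1: C1 covers 4 new skills (cloud, networking, database, Linux).
Pick 2: C2 covers 2 new skills (frontend, devops).
Pick 3: C3 covers 1 new skills (API).
Pick 4: C7 covers 1 new skills (mobile).
Greedy uses 4 candidates. (The true minimum is 3.)

4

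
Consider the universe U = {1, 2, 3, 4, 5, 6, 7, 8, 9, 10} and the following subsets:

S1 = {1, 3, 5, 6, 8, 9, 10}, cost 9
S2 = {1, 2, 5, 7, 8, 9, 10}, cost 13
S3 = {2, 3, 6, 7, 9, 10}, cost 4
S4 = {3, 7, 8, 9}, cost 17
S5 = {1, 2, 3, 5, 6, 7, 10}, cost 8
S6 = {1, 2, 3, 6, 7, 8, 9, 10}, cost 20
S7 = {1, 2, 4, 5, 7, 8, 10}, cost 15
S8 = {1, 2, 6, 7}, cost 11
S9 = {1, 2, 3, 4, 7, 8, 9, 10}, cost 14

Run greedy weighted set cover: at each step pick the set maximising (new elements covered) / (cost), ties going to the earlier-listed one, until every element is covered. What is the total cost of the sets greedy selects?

Pick 1: S3 adds 6 new (2, 3, 6, 7, 9, 10) at cost 4 (ratio 6/4).
Pick 2: S1 adds 3 new (1, 5, 8) at cost 9 (ratio 3/9).
Pick 3: S9 adds 1 new (4) at cost 14 (ratio 1/14).
Greedy total cost: 4 + 9 + 14 = 27. (The true optimum is 19, so greedy overshoots here.)

27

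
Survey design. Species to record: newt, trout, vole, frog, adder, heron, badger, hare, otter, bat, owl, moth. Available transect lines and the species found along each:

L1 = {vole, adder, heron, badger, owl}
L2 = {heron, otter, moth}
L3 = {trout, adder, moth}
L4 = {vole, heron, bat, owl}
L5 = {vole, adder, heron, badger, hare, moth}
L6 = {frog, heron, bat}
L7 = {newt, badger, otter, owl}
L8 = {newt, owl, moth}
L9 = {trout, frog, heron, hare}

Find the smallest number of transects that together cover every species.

4

L3, L4, L7, L9 together cover {newt, trout, vole, frog, adder, heron, badger, hare, otter, bat, owl, moth} — every species.
No 3 of the 9 transects cover everything (all 84 triples fall short), so 4 is minimum.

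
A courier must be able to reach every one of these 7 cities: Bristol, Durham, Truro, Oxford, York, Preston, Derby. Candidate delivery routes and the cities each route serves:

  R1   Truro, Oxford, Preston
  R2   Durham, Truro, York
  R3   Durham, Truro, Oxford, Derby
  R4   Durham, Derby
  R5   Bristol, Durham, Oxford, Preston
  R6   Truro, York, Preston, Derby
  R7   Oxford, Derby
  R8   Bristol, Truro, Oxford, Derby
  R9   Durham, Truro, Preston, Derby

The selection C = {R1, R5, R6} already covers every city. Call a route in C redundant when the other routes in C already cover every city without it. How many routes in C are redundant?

Drop R1: the rest still cover every city — redundant.
Drop R5: Bristol, Durham uncovered — not redundant.
Drop R6: York, Derby uncovered — not redundant.
1 redundant: R1.

1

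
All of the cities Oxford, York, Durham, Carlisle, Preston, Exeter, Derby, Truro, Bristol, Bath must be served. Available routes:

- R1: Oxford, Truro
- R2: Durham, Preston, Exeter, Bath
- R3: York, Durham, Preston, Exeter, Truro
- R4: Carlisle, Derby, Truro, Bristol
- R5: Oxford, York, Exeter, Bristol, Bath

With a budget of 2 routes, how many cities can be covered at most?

Choosing R2, R4 covers {Durham, Carlisle, Preston, Exeter, Derby, Truro, Bristol, Bath} — 8 cities.
No choice of 2 routes does better; here Oxford, York are left uncovered.

8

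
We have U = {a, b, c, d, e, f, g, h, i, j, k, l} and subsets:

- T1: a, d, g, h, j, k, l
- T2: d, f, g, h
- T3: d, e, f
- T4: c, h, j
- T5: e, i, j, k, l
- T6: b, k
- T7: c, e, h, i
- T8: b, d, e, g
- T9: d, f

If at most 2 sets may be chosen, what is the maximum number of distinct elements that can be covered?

Choosing T1, T7 covers {a, c, d, e, g, h, i, j, k, l} — 10 elements.
No choice of 2 sets does better; here b, f are left uncovered.

10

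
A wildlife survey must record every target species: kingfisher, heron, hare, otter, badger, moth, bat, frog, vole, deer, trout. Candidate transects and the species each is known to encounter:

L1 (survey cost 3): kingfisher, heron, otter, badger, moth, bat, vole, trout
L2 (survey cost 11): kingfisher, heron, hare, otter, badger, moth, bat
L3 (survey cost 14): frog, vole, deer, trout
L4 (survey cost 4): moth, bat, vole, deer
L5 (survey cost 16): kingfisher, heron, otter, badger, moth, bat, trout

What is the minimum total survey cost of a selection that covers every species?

25

L2, L3 cover every species at survey cost 11 + 14 = 25.
Any cover uses at least 2 transects; among all covering selections none totals below 25.
Greedy by coverage-per-survey cost would pick L1, L4, L2, L3 for 32 — worse than the optimum 25.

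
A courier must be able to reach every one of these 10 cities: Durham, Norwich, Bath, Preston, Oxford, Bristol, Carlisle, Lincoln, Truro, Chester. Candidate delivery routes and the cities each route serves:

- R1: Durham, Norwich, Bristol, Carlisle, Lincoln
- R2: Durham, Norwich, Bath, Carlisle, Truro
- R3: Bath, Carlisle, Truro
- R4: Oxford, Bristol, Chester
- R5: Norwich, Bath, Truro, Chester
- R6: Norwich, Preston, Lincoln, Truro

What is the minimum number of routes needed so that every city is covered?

R2, R4, R6 together cover {Durham, Norwich, Bath, Preston, Oxford, Bristol, Carlisle, Lincoln, Truro, Chester} — every city.
No 2 of the 6 routes cover everything (all 15 pairs fall short), so 3 is minimum.

3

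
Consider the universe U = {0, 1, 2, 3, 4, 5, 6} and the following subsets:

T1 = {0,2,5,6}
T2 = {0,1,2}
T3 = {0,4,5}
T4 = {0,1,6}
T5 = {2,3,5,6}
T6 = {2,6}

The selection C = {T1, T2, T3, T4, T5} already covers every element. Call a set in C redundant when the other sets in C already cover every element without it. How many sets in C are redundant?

Drop T1: the rest still cover every element — redundant.
Drop T2: the rest still cover every element — redundant.
Drop T3: 4 uncovered — not redundant.
Drop T4: the rest still cover every element — redundant.
Drop T5: 3 uncovered — not redundant.
3 redundant: T1, T2, T4.

3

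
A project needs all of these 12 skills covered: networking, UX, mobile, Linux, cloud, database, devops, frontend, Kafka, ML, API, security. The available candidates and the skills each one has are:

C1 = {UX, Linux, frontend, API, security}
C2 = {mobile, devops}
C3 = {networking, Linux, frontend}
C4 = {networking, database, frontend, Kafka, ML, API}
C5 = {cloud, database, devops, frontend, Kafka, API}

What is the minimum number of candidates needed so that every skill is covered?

C1, C2, C4, C5 together cover {networking, UX, mobile, Linux, cloud, database, devops, frontend, Kafka, ML, API, security} — every skill.
No 3 of the 5 candidates cover everything (all 10 triples fall short), so 4 is minimum.

4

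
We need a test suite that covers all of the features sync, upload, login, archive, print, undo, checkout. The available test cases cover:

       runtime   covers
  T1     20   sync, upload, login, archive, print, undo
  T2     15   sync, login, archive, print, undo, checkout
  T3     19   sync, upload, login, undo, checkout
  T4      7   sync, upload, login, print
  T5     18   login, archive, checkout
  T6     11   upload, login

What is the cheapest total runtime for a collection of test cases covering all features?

22

T2, T4 cover every feature at runtime 15 + 7 = 22.
Any cover uses at least 2 test cases; among all covering selections none totals below 22.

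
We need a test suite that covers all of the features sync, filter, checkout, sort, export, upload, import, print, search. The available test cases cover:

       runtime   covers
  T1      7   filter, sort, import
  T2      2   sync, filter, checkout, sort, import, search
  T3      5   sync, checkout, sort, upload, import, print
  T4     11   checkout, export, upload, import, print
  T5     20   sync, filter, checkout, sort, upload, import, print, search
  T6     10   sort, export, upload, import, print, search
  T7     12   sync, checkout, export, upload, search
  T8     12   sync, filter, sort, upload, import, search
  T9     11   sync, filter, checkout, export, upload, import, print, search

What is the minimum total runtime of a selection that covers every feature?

12

T2, T6 cover every feature at runtime 2 + 10 = 12.
Any cover uses at least 2 test cases; among all covering selections none totals below 12.
Greedy by coverage-per-runtime would pick T2, T3, T6 for 17 — worse than the optimum 12.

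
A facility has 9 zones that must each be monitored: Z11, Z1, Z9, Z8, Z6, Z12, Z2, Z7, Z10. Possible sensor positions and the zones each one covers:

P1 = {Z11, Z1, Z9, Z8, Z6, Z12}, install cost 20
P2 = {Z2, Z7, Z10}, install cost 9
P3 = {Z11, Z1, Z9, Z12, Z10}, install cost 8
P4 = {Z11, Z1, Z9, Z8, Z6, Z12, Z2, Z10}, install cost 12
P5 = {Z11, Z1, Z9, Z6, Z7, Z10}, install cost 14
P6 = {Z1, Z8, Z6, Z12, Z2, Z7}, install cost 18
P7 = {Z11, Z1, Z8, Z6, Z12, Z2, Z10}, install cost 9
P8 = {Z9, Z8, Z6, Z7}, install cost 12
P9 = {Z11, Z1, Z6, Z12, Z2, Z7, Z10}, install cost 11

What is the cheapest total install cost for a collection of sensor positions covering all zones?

P2, P4 cover every zone at install cost 9 + 12 = 21.
Any cover uses at least 2 sensor positions; among all covering selections none totals below 21.

21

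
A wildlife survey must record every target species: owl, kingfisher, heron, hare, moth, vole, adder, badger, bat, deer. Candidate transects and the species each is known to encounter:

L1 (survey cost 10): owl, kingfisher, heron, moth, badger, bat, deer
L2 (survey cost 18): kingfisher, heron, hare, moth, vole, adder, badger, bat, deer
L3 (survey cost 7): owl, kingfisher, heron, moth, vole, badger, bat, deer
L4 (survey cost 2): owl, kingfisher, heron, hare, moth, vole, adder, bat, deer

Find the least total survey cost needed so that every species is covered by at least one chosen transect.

L3, L4 cover every species at survey cost 7 + 2 = 9.
Any cover uses at least 2 transects; among all covering selections none totals below 9.

9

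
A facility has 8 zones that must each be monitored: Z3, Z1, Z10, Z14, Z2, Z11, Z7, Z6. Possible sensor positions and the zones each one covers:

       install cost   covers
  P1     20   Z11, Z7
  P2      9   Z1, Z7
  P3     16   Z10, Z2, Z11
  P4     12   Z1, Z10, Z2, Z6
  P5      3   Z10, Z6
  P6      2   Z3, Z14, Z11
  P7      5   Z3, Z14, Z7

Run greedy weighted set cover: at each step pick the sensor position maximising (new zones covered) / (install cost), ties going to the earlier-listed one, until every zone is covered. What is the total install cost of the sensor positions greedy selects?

Pick 1: P6 adds 3 new (Z3, Z14, Z11) at install cost 2 (ratio 3/2).
Pick 2: P5 adds 2 new (Z10, Z6) at install cost 3 (ratio 2/3).
Pick 3: P2 adds 2 new (Z1, Z7) at install cost 9 (ratio 2/9).
Pick 4: P4 adds 1 new (Z2) at install cost 12 (ratio 1/12).
Greedy total install cost: 2 + 3 + 9 + 12 = 26. (The true optimum is 19, so greedy overshoots here.)

26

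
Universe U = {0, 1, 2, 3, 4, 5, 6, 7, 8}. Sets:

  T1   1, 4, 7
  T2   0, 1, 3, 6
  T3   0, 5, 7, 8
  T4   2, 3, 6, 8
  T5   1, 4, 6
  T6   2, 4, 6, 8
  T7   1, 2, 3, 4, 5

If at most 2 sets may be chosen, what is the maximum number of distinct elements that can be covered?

Choosing T3, T7 covers {0, 1, 2, 3, 4, 5, 7, 8} — 8 elements.
No choice of 2 sets does better; here 6 is left uncovered.

8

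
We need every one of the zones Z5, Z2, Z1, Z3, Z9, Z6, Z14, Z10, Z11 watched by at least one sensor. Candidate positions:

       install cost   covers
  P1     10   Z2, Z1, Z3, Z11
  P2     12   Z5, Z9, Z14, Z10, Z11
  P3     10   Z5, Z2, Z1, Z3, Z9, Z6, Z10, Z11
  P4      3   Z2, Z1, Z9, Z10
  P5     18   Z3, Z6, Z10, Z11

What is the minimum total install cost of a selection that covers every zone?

P2, P3 cover every zone at install cost 12 + 10 = 22.
Any cover uses at least 2 sensor positions; among all covering selections none totals below 22.
Greedy by coverage-per-install cost would pick P4, P3, P2 for 25 — worse than the optimum 22.

22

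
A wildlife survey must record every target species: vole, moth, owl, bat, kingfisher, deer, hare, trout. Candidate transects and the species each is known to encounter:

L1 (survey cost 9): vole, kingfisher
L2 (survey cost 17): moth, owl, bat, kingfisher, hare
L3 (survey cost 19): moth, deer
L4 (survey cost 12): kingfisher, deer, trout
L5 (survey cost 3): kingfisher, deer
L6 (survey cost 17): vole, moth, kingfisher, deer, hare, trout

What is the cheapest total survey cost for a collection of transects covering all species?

L2, L6 cover every species at survey cost 17 + 17 = 34.
Any cover uses at least 2 transects; among all covering selections none totals below 34.
Greedy by coverage-per-survey cost would pick L5, L2, L6 for 37 — worse than the optimum 34.

34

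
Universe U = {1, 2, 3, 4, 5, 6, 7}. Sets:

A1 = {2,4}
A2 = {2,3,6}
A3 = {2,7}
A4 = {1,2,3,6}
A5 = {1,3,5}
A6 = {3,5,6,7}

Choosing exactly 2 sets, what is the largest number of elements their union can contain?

Choosing A1, A6 covers {2, 3, 4, 5, 6, 7} — 6 elements.
No choice of 2 sets does better; here 1 is left uncovered.

6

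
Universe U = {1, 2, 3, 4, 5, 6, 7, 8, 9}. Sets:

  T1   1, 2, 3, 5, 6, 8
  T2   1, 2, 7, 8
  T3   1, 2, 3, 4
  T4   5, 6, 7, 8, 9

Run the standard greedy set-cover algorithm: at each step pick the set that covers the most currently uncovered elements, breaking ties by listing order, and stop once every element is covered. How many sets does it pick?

3

Pick 1: T1 covers 6 new elements (1, 2, 3, 5, 6, 8).
Pick 2: T4 covers 2 new elements (7, 9).
Pick 3: T3 covers 1 new elements (4).
Greedy uses 3 sets. (The true minimum is 2.)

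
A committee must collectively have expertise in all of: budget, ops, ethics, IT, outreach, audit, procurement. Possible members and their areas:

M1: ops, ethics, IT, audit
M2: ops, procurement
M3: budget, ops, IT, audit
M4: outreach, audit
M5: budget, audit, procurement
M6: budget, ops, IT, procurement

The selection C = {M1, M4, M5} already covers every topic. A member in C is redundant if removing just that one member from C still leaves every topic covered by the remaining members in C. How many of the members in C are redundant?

0

Drop M1: ops, ethics, IT uncovered — not redundant.
Drop M4: outreach uncovered — not redundant.
Drop M5: budget, procurement uncovered — not redundant.
None of the members in C is redundant.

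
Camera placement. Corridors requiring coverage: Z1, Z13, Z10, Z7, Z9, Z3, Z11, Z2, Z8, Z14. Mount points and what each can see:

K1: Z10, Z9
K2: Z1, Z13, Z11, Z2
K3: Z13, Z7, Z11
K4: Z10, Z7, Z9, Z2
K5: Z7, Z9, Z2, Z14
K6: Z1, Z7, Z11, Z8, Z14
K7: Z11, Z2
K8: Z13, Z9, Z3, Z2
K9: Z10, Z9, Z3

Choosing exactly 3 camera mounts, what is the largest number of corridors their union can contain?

Choosing K1, K6, K8 covers {Z1, Z13, Z10, Z7, Z9, Z3, Z11, Z2, Z8, Z14} — 10 corridors.
That is all 10 corridors.

10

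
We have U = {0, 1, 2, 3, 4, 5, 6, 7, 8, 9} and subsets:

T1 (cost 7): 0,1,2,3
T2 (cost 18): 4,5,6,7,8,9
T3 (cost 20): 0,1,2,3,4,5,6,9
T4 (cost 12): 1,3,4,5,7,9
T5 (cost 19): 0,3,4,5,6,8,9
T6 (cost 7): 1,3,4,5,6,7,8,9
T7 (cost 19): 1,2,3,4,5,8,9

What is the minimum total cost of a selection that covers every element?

14

T1, T6 cover every element at cost 7 + 7 = 14.
Any cover uses at least 2 sets; among all covering selections none totals below 14.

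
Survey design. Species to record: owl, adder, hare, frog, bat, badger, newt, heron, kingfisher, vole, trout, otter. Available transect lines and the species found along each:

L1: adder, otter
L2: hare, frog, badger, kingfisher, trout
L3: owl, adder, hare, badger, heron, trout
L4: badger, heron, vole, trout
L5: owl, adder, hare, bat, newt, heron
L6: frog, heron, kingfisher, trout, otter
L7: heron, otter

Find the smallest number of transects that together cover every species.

3

L4, L5, L6 together cover {owl, adder, hare, frog, bat, badger, newt, heron, kingfisher, vole, trout, otter} — every species.
No 2 of the 7 transects cover everything (all 21 pairs fall short), so 3 is minimum.
Greedy (largest uncovered first) would take L3, L6, L5, L4 — 4 transects — but 3 suffice.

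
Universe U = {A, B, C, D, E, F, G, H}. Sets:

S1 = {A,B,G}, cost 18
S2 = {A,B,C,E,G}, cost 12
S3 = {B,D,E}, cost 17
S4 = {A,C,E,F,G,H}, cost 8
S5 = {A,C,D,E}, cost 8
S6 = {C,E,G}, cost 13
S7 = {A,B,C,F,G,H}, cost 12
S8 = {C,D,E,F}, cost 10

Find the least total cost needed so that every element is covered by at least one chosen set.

20

S5, S7 cover every element at cost 8 + 12 = 20.
Any cover uses at least 2 sets; among all covering selections none totals below 20.
Greedy by coverage-per-cost would pick S4, S5, S2 for 28 — worse than the optimum 20.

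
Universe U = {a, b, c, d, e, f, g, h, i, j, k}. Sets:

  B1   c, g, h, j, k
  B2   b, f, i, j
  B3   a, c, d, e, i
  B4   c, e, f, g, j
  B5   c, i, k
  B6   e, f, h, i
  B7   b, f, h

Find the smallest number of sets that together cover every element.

B1, B2, B3 together cover {a, b, c, d, e, f, g, h, i, j, k} — every element.
No 2 of the 7 sets cover everything (all 21 pairs fall short), so 3 is minimum.

3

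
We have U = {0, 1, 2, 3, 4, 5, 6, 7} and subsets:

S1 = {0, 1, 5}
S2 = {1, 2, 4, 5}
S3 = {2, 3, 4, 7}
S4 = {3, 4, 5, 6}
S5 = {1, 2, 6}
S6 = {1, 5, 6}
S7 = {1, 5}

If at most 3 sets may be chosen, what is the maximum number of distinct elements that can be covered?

Choosing S1, S3, S4 covers {0, 1, 2, 3, 4, 5, 6, 7} — 8 elements.
That is all 8 elements.

8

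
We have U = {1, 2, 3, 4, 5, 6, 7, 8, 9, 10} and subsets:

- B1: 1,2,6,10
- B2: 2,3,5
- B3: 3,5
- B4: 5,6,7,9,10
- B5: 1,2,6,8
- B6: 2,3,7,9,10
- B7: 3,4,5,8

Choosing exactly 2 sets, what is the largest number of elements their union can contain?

Choosing B1, B7 covers {1, 2, 3, 4, 5, 6, 8, 10} — 8 elements.
No choice of 2 sets does better; here 7, 9 are left uncovered.

8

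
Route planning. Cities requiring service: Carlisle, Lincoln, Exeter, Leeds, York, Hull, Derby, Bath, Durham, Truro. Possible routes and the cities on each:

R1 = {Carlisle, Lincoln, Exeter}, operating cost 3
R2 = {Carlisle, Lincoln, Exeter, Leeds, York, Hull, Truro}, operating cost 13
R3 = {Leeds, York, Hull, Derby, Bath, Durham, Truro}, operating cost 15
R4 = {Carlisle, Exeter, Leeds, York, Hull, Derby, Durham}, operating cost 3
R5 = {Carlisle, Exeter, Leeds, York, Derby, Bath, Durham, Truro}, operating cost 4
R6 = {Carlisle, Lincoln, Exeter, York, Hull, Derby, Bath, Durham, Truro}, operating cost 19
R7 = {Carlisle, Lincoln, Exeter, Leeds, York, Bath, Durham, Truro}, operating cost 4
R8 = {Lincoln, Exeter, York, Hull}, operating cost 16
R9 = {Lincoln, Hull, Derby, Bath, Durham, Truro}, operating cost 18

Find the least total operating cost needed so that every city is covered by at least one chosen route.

7

R4, R7 cover every city at operating cost 3 + 4 = 7.
Any cover uses at least 2 routes; among all covering selections none totals below 7.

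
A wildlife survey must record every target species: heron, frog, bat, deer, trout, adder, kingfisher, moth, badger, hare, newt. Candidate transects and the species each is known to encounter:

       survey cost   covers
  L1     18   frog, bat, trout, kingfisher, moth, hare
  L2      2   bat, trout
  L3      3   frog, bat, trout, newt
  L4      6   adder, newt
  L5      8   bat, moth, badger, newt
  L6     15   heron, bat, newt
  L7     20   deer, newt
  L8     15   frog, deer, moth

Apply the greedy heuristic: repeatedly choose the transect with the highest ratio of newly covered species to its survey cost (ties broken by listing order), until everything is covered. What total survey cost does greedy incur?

Pick 1: L3 adds 4 new (frog, bat, trout, newt) at survey cost 3 (ratio 4/3).
Pick 2: L5 adds 2 new (moth, badger) at survey cost 8 (ratio 2/8).
Pick 3: L4 adds 1 new (adder) at survey cost 6 (ratio 1/6).
Pick 4: L1 adds 2 new (kingfisher, hare) at survey cost 18 (ratio 2/18).
Pick 5: L6 adds 1 new (heron) at survey cost 15 (ratio 1/15).
Pick 6: L8 adds 1 new (deer) at survey cost 15 (ratio 1/15).
Greedy total survey cost: 3 + 8 + 6 + 18 + 15 + 15 = 65. (The true optimum is 62, so greedy overshoots here.)

65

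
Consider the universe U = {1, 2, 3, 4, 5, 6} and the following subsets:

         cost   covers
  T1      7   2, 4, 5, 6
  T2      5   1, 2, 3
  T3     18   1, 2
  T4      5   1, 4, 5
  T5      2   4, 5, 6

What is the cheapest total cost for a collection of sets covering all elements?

T2, T5 cover every element at cost 5 + 2 = 7.
Any cover uses at least 2 sets; among all covering selections none totals below 7.

7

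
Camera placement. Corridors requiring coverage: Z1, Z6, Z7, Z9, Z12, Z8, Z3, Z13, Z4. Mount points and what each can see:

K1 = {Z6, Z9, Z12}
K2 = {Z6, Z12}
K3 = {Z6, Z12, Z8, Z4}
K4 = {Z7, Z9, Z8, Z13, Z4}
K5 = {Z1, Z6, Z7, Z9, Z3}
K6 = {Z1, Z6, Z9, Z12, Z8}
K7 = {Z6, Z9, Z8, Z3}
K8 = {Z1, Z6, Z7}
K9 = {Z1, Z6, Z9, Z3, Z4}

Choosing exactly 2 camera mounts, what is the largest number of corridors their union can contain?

Choosing K3, K5 covers {Z1, Z6, Z7, Z9, Z12, Z8, Z3, Z4} — 8 corridors.
No choice of 2 camera mounts does better; here Z13 is left uncovered.

8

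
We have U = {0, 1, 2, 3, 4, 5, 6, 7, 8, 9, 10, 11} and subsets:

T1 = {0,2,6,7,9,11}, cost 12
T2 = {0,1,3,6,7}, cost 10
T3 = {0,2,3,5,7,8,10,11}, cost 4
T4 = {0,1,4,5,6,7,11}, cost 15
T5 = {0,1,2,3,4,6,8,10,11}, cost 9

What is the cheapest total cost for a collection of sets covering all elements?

T1, T3, T5 cover every element at cost 12 + 4 + 9 = 25.
Any cover uses at least 3 sets; among all covering selections none totals below 25.

25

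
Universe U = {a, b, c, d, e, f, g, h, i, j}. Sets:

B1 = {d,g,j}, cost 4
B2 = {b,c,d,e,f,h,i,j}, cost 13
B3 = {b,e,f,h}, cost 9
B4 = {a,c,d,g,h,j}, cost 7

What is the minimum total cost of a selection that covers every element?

B2, B4 cover every element at cost 13 + 7 = 20.
Any cover uses at least 2 sets; among all covering selections none totals below 20.

20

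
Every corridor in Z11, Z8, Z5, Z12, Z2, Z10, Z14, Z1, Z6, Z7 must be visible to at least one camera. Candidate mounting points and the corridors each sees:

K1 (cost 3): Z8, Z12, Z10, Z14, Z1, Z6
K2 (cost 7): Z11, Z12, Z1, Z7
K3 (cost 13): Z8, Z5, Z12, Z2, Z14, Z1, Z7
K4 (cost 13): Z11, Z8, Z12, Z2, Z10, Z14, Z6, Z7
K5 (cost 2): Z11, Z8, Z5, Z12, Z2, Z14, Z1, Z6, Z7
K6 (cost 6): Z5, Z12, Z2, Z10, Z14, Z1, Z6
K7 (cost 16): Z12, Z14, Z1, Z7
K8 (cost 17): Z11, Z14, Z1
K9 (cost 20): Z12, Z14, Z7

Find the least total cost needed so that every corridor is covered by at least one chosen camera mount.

5

K1, K5 cover every corridor at cost 3 + 2 = 5.
Any cover uses at least 2 camera mounts; among all covering selections none totals below 5.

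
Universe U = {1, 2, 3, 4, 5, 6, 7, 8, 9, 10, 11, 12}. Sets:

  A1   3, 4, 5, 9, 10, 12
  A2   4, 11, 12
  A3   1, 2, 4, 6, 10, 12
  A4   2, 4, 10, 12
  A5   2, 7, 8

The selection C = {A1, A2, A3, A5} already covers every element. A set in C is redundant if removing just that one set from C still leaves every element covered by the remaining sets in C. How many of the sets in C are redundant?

0

Drop A1: 3, 5, 9 uncovered — not redundant.
Drop A2: 11 uncovered — not redundant.
Drop A3: 1, 6 uncovered — not redundant.
Drop A5: 7, 8 uncovered — not redundant.
None of the sets in C is redundant.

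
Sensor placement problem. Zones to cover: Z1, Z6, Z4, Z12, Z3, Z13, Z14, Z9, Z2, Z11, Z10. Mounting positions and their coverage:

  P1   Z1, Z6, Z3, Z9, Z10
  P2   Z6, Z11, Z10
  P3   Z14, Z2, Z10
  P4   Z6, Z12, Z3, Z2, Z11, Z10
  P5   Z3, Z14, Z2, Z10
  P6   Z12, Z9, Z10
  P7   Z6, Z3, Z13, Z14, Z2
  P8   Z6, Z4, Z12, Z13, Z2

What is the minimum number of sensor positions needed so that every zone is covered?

P1, P2, P3, P8 together cover {Z1, Z6, Z4, Z12, Z3, Z13, Z14, Z9, Z2, Z11, Z10} — every zone.
No 3 of the 8 sensor positions cover everything (all 56 triples fall short), so 4 is minimum.

4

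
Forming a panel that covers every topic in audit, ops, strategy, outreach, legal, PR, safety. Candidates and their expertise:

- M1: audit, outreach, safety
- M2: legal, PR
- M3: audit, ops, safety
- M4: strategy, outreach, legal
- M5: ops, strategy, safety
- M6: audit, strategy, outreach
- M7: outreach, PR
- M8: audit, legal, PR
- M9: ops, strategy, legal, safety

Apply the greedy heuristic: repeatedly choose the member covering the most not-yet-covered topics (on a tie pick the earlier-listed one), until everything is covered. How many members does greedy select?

Pick 1: M9 covers 4 new topics (ops, strategy, legal, safety).
Pick 2: M1 covers 2 new topics (audit, outreach).
Pick 3: M2 covers 1 new topics (PR).
Greedy uses 3 members.

3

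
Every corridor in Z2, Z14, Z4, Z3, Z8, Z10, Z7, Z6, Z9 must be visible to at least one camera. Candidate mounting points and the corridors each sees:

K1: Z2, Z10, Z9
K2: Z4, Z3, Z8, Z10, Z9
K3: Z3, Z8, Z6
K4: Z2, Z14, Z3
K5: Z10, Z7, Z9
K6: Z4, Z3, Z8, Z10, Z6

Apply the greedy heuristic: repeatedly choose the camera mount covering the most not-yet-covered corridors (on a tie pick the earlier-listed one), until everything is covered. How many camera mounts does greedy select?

4

Pick 1: K2 covers 5 new corridors (Z4, Z3, Z8, Z10, Z9).
Pick 2: K4 covers 2 new corridors (Z2, Z14).
Pick 3: K3 covers 1 new corridors (Z6).
Pick 4: K5 covers 1 new corridors (Z7).
Greedy uses 4 camera mounts. (The true minimum is 3.)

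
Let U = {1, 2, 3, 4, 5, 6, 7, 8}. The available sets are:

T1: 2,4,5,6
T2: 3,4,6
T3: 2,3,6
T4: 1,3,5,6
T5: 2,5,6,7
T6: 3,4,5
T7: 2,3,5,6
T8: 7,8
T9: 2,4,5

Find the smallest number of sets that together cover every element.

T1, T4, T8 together cover {1, 2, 3, 4, 5, 6, 7, 8} — every element.
No 2 of the 9 sets cover everything (all 36 pairs fall short), so 3 is minimum.

3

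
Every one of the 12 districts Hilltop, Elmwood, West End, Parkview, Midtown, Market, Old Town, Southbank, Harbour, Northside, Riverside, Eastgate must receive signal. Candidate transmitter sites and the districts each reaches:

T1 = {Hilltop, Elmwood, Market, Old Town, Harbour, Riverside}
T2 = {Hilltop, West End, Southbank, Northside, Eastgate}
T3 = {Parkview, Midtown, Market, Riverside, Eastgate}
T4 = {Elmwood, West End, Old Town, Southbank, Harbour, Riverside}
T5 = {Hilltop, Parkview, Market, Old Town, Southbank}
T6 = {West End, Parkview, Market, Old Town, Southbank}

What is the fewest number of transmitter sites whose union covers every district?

3

T1, T2, T3 together cover {Hilltop, Elmwood, West End, Parkview, Midtown, Market, Old Town, Southbank, Harbour, Northside, Riverside, Eastgate} — every district.
No 2 of the 6 transmitter sites cover everything (all 15 pairs fall short), so 3 is minimum.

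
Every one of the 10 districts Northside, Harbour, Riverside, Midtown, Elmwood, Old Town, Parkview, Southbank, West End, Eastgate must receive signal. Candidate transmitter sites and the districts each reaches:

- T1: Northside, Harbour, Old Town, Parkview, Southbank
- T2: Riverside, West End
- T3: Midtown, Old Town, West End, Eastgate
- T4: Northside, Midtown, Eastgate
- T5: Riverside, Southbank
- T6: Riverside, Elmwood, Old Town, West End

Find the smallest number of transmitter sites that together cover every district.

T1, T3, T6 together cover {Northside, Harbour, Riverside, Midtown, Elmwood, Old Town, Parkview, Southbank, West End, Eastgate} — every district.
No 2 of the 6 transmitter sites cover everything (all 15 pairs fall short), so 3 is minimum.

3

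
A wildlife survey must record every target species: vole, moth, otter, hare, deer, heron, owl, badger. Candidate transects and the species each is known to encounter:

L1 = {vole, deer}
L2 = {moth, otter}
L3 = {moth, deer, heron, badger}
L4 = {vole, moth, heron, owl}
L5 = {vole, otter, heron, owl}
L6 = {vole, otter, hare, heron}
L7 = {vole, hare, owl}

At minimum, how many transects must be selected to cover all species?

L2, L3, L7 together cover {vole, moth, otter, hare, deer, heron, owl, badger} — every species.
No 2 of the 7 transects cover everything (all 21 pairs fall short), so 3 is minimum.

3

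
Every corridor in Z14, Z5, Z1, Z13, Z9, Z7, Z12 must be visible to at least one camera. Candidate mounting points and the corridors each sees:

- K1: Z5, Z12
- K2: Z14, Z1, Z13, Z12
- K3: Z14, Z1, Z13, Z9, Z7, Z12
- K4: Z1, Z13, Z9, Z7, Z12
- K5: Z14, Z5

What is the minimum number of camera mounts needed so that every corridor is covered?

2

K1, K3 together cover {Z14, Z5, Z1, Z13, Z9, Z7, Z12} — every corridor.
No single camera mount contains all 7 corridors, so 2 is optimal.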